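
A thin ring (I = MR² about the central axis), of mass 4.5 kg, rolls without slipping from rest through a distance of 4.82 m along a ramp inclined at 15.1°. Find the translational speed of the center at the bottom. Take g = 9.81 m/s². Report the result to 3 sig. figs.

v ≈ 3.51 m/s

Here I = MR², so the shape factor k = I/(MR²) = 1.
Since it rolls without slipping, ω = v/R and KE = ½Mv² + ½Iω² = ½(1+k)Mv² = Mv².
The vertical drop is h = L sinθ = 4.82 × sin15.1° = 1.256 m.
Energy conservation: Mgh = Mv², so v = √(2gh/(1+k)) = √(2 × 9.81 × 1.256 / 2) ≈ 3.51 m/s.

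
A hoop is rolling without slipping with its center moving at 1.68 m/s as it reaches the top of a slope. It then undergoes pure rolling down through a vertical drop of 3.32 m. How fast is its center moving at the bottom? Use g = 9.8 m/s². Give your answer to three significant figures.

v ≈ 5.95 m/s

The moment of inertia is MR², giving k ≡ I/(MR²) = 1.
Since it rolls without slipping, ω = v/R and KE = ½Mv² + ½Iω² = ½(1+k)Mv² = Mv².
Conserving energy between top and bottom: Mv² = Mv₀² + Mgh, hence v² = v₀² + 2gh/(1+k).
v = √(1.68² + 2×9.8×3.32/2) = √35.36 ≈ 5.95 m/s.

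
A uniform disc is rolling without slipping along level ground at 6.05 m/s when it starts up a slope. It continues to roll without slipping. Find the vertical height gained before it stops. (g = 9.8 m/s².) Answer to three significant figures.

Here I = (1/2)MR², so the shape factor k = I/(MR²) = 0.5.
Since it rolls without slipping, ω = v/R and KE = ½Mv² + ½Iω² = ½(1+k)Mv² = (3/4)Mv².
At the top the kinetic energy is zero, so (3/4)Mv₀² = Mgh.
Thus h = (1+k)v₀²/(2g) = 1.5 × 6.05² / (2 × 9.8) ≈ 2.80 m.

h ≈ 2.80 m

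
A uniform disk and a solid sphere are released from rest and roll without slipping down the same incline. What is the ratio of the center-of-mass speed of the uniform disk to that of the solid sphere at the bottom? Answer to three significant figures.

Each satisfies Mgh = ½(1+k)Mv² with k = I/(MR²), so v ∝ 1/√(1+k).
For the uniform disk k = 0.5; for the solid sphere k = 0.4.
v₁/v₂ = √((1+k₂)/(1+k₁)) = √(1.4/1.5) ≈ 0.966.

v_ratio ≈ 0.966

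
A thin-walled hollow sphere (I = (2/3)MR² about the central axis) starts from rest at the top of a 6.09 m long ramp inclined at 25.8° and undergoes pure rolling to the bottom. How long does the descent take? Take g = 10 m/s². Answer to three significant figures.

t ≈ 2.16 s

The moment of inertia is (2/3)MR², giving k ≡ I/(MR²) = 2/3.
Newton's second law down the slope: Mg sinθ − f = Ma. The torque equation fR = Iα (with α = a/R) gives f = kMa.
Hence a = g sinθ/(1+k) = 10×sin25.8°/1.667 = 2.611 m/s².
With constant a from rest, t = √(2L/a) = √(2·6.09/2.611) ≈ 2.16 s.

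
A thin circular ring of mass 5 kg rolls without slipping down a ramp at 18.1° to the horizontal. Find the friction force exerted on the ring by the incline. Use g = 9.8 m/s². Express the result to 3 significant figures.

The moment of inertia is MR², giving k ≡ I/(MR²) = 1.
Newton's second law down the slope: Mg sinθ − f = Ma. The torque equation fR = Iα (with α = a/R) gives f = kMa.
Combining, a = g sinθ/(1+k) and f = kMa = kMg sinθ/(1+k).
f = 1 × 5 × 9.8 × sin18.1° / 2 ≈ 7.61 N.

f ≈ 7.61 N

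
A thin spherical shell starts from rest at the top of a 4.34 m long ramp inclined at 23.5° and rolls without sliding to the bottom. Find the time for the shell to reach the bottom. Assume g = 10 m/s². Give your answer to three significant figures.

t ≈ 1.90 s

Here I = (2/3)MR², so the shape factor k = I/(MR²) = 2/3.
Newton's second law down the slope: Mg sinθ − f = Ma. The torque equation fR = Iα (with α = a/R) gives f = kMa.
Hence a = g sinθ/(1+k) = 10×sin23.5°/1.667 = 2.392 m/s².
With constant a from rest, t = √(2L/a) = √(2·4.34/2.392) ≈ 1.90 s.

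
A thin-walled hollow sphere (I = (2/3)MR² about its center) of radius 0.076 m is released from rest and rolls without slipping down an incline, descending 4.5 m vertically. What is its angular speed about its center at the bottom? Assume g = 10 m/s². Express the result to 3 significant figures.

Here I = (2/3)MR², so the shape factor k = I/(MR²) = 2/3.
Pure rolling means v = ωR; then KE = ½Mv² + ½I(v/R)² = ½(1+k)Mv² = (5/6)Mv².
Energy conservation Mgh = ½(1+k)Mv² gives v = √(2gh/(1+k)) = √(2 × 10 × 4.5 / 1.667) = 7.348 m/s.
The angular speed follows from ω = v/R = 7.348/0.076 ≈ 96.7 rad/s.

ω ≈ 96.7 rad/s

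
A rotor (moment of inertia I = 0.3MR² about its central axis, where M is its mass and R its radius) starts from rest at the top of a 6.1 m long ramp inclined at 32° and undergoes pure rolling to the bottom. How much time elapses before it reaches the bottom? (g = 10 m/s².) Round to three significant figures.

With I = 0.3MR², the ratio k = I/(MR²) is 0.3.
Newton's second law down the slope: Mg sinθ − f = Ma. The torque equation fR = Iα (with α = a/R) gives f = kMa.
Hence a = g sinθ/(1+k) = 10×sin32°/1.3 = 4.076 m/s².
Starting from rest, L = ½at², so t = √(2L/a) = √(2×6.1/4.076) ≈ 1.73 s.

t ≈ 1.73 s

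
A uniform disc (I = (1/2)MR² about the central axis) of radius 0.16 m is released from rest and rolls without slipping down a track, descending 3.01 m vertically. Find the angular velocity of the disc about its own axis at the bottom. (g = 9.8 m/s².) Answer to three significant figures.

For this body I = (1/2)MR², i.e. k = I/(MR²) = 0.5.
Pure rolling means v = ωR; then KE = ½Mv² + ½I(v/R)² = ½(1+k)Mv² = (3/4)Mv².
Energy conservation Mgh = ½(1+k)Mv² gives v = √(2gh/(1+k)) = √(2 × 9.8 × 3.01 / 1.5) = 6.271 m/s.
The angular speed follows from ω = v/R = 6.271/0.16 ≈ 39.2 rad/s.

ω ≈ 39.2 rad/s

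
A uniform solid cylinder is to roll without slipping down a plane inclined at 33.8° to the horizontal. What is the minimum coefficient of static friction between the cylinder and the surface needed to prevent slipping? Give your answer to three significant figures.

μ_min ≈ 0.223

With I = (1/2)MR², the ratio k = I/(MR²) is 0.5.
Translational: Mg sinθ − f = Ma. Rotational about the CM: fR = Iα = kMRa, so f = kMa.
These give a = g sinθ/(1+k) and the required friction f = kMg sinθ/(1+k).
The normal force is N = Mg cosθ, so μ_min = f/N = k tanθ/(1+k).
μ_min = 0.5 × tan33.8° / 1.5 ≈ 0.223.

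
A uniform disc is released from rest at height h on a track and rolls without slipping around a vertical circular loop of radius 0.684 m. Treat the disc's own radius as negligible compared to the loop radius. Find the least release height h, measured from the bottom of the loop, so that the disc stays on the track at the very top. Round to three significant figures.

h_min ≈ 1.88 m

The moment of inertia is (1/2)MR², giving k ≡ I/(MR²) = 0.5.
At the top of the loop, the minimum-contact condition is Mg = Mv_top²/r, so v_top² = gr.
With ω = v/R, the kinetic energy at speed v is ½(1+k)Mv² = (3/4)Mv².
Energy conservation from release (height h) to the top (height 2r): Mgh = Mg(2r) + (3/4)M·gr.
Thus h_min = 2r + (1+k)r/2 = r(2 + 1.5/2) = 0.684 × 2.75 ≈ 1.88 m.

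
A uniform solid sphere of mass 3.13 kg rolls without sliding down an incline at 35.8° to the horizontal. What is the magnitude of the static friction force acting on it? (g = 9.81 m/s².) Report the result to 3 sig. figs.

f ≈ 5.13 N

The moment of inertia is (2/5)MR², giving k ≡ I/(MR²) = 0.4.
Along the incline Mg sinθ − f = Ma, and torque about the center fR = Iα = kMR²(a/R) gives f = kMa.
Combining, a = g sinθ/(1+k) and f = kMa = kMg sinθ/(1+k).
f = 0.4 × 3.13 × 9.81 × sin35.8° / 1.4 ≈ 5.13 N.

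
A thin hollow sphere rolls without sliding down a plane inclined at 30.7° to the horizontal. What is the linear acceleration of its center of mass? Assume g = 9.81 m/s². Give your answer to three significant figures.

a ≈ 3.01 m/s²

With I = (2/3)MR², the ratio k = I/(MR²) is 2/3.
Newton's second law down the slope: Mg sinθ − f = Ma. The torque equation fR = Iα (with α = a/R) gives f = kMa.
Eliminating f: Mg sinθ = (1+k)Ma, so a = g sinθ/(1+k) = 9.81 × sin30.7° / 1.667 ≈ 3.01 m/s².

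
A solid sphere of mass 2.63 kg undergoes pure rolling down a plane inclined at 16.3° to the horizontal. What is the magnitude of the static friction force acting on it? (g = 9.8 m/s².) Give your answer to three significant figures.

f ≈ 2.07 N

The moment of inertia is (2/5)MR², giving k ≡ I/(MR²) = 0.4.
Along the incline Mg sinθ − f = Ma, and torque about the center fR = Iα = kMR²(a/R) gives f = kMa.
Combining, a = g sinθ/(1+k) and f = kMa = kMg sinθ/(1+k).
f = 0.4 × 2.63 × 9.8 × sin16.3° / 1.4 ≈ 2.07 N.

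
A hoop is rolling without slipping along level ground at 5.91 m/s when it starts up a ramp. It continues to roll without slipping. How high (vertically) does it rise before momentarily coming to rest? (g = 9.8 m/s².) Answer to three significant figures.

The moment of inertia is MR², giving k ≡ I/(MR²) = 1.
Since it rolls without slipping, ω = v/R and KE = ½Mv² + ½Iω² = ½(1+k)Mv² = Mv².
At the top the kinetic energy is zero, so Mv₀² = Mgh.
Thus h = (1+k)v₀²/(2g) = 2 × 5.91² / (2 × 9.8) ≈ 3.56 m.

h ≈ 3.56 m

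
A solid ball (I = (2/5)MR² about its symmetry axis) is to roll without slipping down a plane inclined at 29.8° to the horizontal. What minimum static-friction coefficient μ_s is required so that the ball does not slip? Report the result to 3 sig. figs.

Here I = (2/5)MR², so the shape factor k = I/(MR²) = 0.4.
Translational: Mg sinθ − f = Ma. Rotational about the CM: fR = Iα = kMRa, so f = kMa.
These give a = g sinθ/(1+k) and the required friction f = kMg sinθ/(1+k).
The normal force is N = Mg cosθ, so μ_min = f/N = k tanθ/(1+k).
μ_min = 0.4 × tan29.8° / 1.4 ≈ 0.164.

μ_min ≈ 0.164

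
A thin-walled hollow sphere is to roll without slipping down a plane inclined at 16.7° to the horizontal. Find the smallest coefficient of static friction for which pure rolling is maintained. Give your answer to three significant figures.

μ_min ≈ 0.120

For this body I = (2/3)MR², i.e. k = I/(MR²) = 2/3.
Along the incline Mg sinθ − f = Ma, and torque about the center fR = Iα = kMR²(a/R) gives f = kMa.
These give a = g sinθ/(1+k) and the required friction f = kMg sinθ/(1+k).
The normal force is N = Mg cosθ, so μ_min = f/N = k tanθ/(1+k).
μ_min = (2/3) × tan16.7° / 1.667 ≈ 0.120.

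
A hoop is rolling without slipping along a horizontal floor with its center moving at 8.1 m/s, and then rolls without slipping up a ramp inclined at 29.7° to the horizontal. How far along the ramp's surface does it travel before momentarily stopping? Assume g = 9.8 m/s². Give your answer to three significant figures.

Here I = MR², so the shape factor k = I/(MR²) = 1.
Pure rolling means v = ωR; then KE = ½Mv² + ½I(v/R)² = ½(1+k)Mv² = Mv².
Setting this equal to Mgh gives the vertical rise h = (1+k)v₀²/(2g) = 2×8.1²/(2×9.8) = 6.695 m.
Along the incline, d = h/sinθ = 6.695/sin29.7° ≈ 13.5 m.

d ≈ 13.5 m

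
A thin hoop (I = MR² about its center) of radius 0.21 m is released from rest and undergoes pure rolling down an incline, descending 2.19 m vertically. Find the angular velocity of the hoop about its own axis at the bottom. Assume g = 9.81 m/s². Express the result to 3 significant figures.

ω ≈ 22.1 rad/s

For this body I = MR², i.e. k = I/(MR²) = 1.
Rolling without slipping gives ω = v/R, so the total kinetic energy is ½Mv² + ½Iω² = ½(1+k)Mv² = Mv².
Energy conservation Mgh = ½(1+k)Mv² gives v = √(2gh/(1+k)) = √(2 × 9.81 × 2.19 / 2) = 4.635 m/s.
The angular speed follows from ω = v/R = 4.635/0.21 ≈ 22.1 rad/s.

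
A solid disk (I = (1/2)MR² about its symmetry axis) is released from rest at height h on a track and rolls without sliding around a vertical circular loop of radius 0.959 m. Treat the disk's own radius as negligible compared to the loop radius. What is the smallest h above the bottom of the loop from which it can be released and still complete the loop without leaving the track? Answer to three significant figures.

h_min ≈ 2.64 m

The moment of inertia is (1/2)MR², giving k ≡ I/(MR²) = 0.5.
At the top of the loop, the minimum-contact condition is Mg = Mv_top²/r, so v_top² = gr.
With ω = v/R, the kinetic energy at speed v is ½(1+k)Mv² = (3/4)Mv².
Energy conservation from release (height h) to the top (height 2r): Mgh = Mg(2r) + (3/4)M·gr.
Thus h_min = 2r + (1+k)r/2 = r(2 + 1.5/2) = 0.959 × 2.75 ≈ 2.64 m.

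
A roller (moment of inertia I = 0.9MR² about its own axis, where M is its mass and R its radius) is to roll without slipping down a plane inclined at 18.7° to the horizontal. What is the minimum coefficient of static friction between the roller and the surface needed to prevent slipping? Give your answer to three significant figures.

Here I = 0.9MR², so the shape factor k = I/(MR²) = 0.9.
Newton's second law down the slope: Mg sinθ − f = Ma. The torque equation fR = Iα (with α = a/R) gives f = kMa.
These give a = g sinθ/(1+k) and the required friction f = kMg sinθ/(1+k).
The normal force is N = Mg cosθ, so μ_min = f/N = k tanθ/(1+k).
μ_min = 0.9 × tan18.7° / 1.9 ≈ 0.160.

μ_min ≈ 0.160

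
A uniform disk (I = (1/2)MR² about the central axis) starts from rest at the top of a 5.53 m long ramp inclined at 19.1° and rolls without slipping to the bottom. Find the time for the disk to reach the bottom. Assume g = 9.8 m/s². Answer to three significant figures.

t ≈ 2.27 s

The moment of inertia is (1/2)MR², giving k ≡ I/(MR²) = 0.5.
Translational: Mg sinθ − f = Ma. Rotational about the CM: fR = Iα = kMRa, so f = kMa.
Hence a = g sinθ/(1+k) = 9.8×sin19.1°/1.5 = 2.138 m/s².
Starting from rest, L = ½at², so t = √(2L/a) = √(2×5.53/2.138) ≈ 2.27 s.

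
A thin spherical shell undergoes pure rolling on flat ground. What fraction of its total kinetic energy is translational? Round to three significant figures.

fraction ≈ 0.600

Here I = (2/3)MR², so the shape factor k = I/(MR²) = 2/3.
With ω = v/R, KE_trans = ½Mv² and KE_rot = ½Iω² = ½kMv², so KE_total = ½(1+k)Mv².
The translational fraction is therefore 1/(1+k) = 1/1.667 ≈ 0.600.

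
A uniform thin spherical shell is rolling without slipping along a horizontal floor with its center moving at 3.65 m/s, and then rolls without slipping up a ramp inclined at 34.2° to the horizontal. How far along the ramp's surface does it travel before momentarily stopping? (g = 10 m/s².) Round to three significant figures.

For this body I = (2/3)MR², i.e. k = I/(MR²) = 2/3.
Pure rolling means v = ωR; then KE = ½Mv² + ½I(v/R)² = ½(1+k)Mv² = (5/6)Mv².
Setting this equal to Mgh gives the vertical rise h = (1+k)v₀²/(2g) = 1.667×3.65²/(2×10) = 1.11 m.
The distance along the slope is d = h/sinθ = 1.11/sin34.2° ≈ 1.98 m.

d ≈ 1.98 m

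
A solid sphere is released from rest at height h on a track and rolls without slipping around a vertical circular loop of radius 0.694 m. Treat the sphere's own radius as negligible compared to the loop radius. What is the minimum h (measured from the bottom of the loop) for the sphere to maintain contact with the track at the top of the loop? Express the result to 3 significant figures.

h_min ≈ 1.87 m

The moment of inertia is (2/5)MR², giving k ≡ I/(MR²) = 0.4.
At the top, contact is just lost when gravity alone supplies the centripetal force: Mg = Mv_top²/r, i.e. v_top² = gr.
With ω = v/R, the kinetic energy at speed v is ½(1+k)Mv² = (7/10)Mv².
Energy conservation from release (height h) to the top (height 2r): Mgh = Mg(2r) + (7/10)M·gr.
Thus h_min = 2r + (1+k)r/2 = r(2 + 1.4/2) = 0.694 × 2.7 ≈ 1.87 m.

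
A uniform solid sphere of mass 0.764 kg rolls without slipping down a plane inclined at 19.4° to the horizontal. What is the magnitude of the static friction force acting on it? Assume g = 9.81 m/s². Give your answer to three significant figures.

f ≈ 0.711 N

With I = (2/5)MR², the ratio k = I/(MR²) is 0.4.
Translational: Mg sinθ − f = Ma. Rotational about the CM: fR = Iα = kMRa, so f = kMa.
Combining, a = g sinθ/(1+k) and f = kMa = kMg sinθ/(1+k).
f = 0.4 × 0.764 × 9.81 × sin19.4° / 1.4 ≈ 0.711 N.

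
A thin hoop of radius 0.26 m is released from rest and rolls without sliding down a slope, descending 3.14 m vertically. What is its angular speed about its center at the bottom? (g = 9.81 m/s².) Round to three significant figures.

ω ≈ 21.3 rad/s

With I = MR², the ratio k = I/(MR²) is 1.
Rolling without slipping gives ω = v/R, so the total kinetic energy is ½Mv² + ½Iω² = ½(1+k)Mv² = Mv².
Energy conservation Mgh = ½(1+k)Mv² gives v = √(2gh/(1+k)) = √(2 × 9.81 × 3.14 / 2) = 5.55 m/s.
The angular speed follows from ω = v/R = 5.55/0.26 ≈ 21.3 rad/s.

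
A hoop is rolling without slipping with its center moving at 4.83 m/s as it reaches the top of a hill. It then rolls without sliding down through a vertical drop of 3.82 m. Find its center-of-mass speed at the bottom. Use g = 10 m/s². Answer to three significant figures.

Here I = MR², so the shape factor k = I/(MR²) = 1.
Pure rolling means v = ωR; then KE = ½Mv² + ½I(v/R)² = ½(1+k)Mv² = Mv².
Energy conservation: Mv₀² + Mgh = Mv², so v² = v₀² + 2gh/(1+k).
v = √(4.83² + 2×10×3.82/2) = √61.53 ≈ 7.84 m/s.

v ≈ 7.84 m/s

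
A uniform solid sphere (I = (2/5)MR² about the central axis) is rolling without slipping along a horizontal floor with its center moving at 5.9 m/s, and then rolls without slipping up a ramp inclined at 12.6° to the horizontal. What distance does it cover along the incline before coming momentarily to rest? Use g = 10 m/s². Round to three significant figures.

d ≈ 11.2 m

For this body I = (2/5)MR², i.e. k = I/(MR²) = 0.4.
Since it rolls without slipping, ω = v/R and KE = ½Mv² + ½Iω² = ½(1+k)Mv² = (7/10)Mv².
Setting this equal to Mgh gives the vertical rise h = (1+k)v₀²/(2g) = 1.4×5.9²/(2×10) = 2.437 m.
The distance along the slope is d = h/sinθ = 2.437/sin12.6° ≈ 11.2 m.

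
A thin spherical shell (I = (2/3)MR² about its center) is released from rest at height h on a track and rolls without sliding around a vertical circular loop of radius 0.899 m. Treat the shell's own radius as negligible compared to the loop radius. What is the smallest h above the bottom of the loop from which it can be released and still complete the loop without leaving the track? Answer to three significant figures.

The moment of inertia is (2/3)MR², giving k ≡ I/(MR²) = 2/3.
At the top of the loop, the minimum-contact condition is Mg = Mv_top²/r, so v_top² = gr.
With ω = v/R, the kinetic energy at speed v is ½(1+k)Mv² = (5/6)Mv².
Energy conservation from release (height h) to the top (height 2r): Mgh = Mg(2r) + (5/6)M·gr.
Thus h_min = 2r + (1+k)r/2 = r(2 + 1.667/2) = 0.899 × 2.833 ≈ 2.55 m.

h_min ≈ 2.55 m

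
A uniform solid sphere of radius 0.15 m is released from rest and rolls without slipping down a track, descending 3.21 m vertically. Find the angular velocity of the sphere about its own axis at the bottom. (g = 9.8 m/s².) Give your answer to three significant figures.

ω ≈ 44.7 rad/s

The moment of inertia is (2/5)MR², giving k ≡ I/(MR²) = 0.4.
Since it rolls without slipping, ω = v/R and KE = ½Mv² + ½Iω² = ½(1+k)Mv² = (7/10)Mv².
Energy conservation Mgh = ½(1+k)Mv² gives v = √(2gh/(1+k)) = √(2 × 9.8 × 3.21 / 1.4) = 6.704 m/s.
The angular speed follows from ω = v/R = 6.704/0.15 ≈ 44.7 rad/s.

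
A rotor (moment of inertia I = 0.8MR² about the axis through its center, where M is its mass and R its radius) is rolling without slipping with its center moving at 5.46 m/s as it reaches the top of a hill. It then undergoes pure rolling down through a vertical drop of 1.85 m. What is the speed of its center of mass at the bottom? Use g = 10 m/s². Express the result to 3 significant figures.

For this body I = 0.8MR², i.e. k = I/(MR²) = 0.8.
Pure rolling means v = ωR; then KE = ½Mv² + ½I(v/R)² = ½(1+k)Mv² = (9/10)Mv².
Energy conservation: (9/10)Mv₀² + Mgh = (9/10)Mv², so v² = v₀² + 2gh/(1+k).
v = √(5.46² + 2×10×1.85/1.8) = √50.37 ≈ 7.10 m/s.

v ≈ 7.10 m/s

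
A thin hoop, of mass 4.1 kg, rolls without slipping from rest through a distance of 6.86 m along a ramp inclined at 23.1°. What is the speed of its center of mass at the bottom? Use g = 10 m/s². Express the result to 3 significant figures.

For this body I = MR², i.e. k = I/(MR²) = 1.
Rolling without slipping gives ω = v/R, so the total kinetic energy is ½Mv² + ½Iω² = ½(1+k)Mv² = Mv².
The vertical drop is h = L sinθ = 6.86 × sin23.1° = 2.691 m.
Setting Mgh = Mv² gives v = √(2gh/(1+k)) = √(2·10·2.691/2) ≈ 5.19 m/s.

v ≈ 5.19 m/s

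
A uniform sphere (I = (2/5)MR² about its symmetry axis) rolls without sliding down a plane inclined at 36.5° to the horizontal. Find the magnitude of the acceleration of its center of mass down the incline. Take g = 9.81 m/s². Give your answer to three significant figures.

a ≈ 4.17 m/s²

The moment of inertia is (2/5)MR², giving k ≡ I/(MR²) = 0.4.
Translational: Mg sinθ − f = Ma. Rotational about the CM: fR = Iα = kMRa, so f = kMa.
Eliminating f: Mg sinθ = (1+k)Ma, so a = g sinθ/(1+k) = 9.81 × sin36.5° / 1.4 ≈ 4.17 m/s².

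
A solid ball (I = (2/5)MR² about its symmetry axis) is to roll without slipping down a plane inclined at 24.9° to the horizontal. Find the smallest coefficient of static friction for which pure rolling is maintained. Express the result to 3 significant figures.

μ_min ≈ 0.133

For this body I = (2/5)MR², i.e. k = I/(MR²) = 0.4.
Newton's second law down the slope: Mg sinθ − f = Ma. The torque equation fR = Iα (with α = a/R) gives f = kMa.
These give a = g sinθ/(1+k) and the required friction f = kMg sinθ/(1+k).
With N = Mg cosθ, the no-slip condition f ≤ μN gives μ_min = f/N = k tanθ/(1+k).
μ_min = 0.4 × tan24.9° / 1.4 ≈ 0.133.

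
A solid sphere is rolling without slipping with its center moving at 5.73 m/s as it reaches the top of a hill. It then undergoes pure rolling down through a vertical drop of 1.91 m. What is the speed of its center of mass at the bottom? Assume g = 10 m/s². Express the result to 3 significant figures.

With I = (2/5)MR², the ratio k = I/(MR²) is 0.4.
Rolling without slipping gives ω = v/R, so the total kinetic energy is ½Mv² + ½Iω² = ½(1+k)Mv² = (7/10)Mv².
Conserving energy between top and bottom: (7/10)Mv² = (7/10)Mv₀² + Mgh, hence v² = v₀² + 2gh/(1+k).
v = √(5.73² + 2×10×1.91/1.4) = √60.12 ≈ 7.75 m/s.

v ≈ 7.75 m/s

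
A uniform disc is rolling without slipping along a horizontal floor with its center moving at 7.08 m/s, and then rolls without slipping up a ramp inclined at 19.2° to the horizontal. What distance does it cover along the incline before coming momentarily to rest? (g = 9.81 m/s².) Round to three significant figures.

For this body I = (1/2)MR², i.e. k = I/(MR²) = 0.5.
Rolling without slipping gives ω = v/R, so the total kinetic energy is ½Mv² + ½Iω² = ½(1+k)Mv² = (3/4)Mv².
Setting this equal to Mgh gives the vertical rise h = (1+k)v₀²/(2g) = 1.5×7.08²/(2×9.81) = 3.832 m.
The distance along the slope is d = h/sinθ = 3.832/sin19.2° ≈ 11.7 m.

d ≈ 11.7 m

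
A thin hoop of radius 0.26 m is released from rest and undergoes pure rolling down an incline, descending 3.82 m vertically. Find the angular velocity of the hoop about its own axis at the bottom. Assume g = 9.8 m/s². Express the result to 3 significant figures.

The moment of inertia is MR², giving k ≡ I/(MR²) = 1.
Rolling without slipping gives ω = v/R, so the total kinetic energy is ½Mv² + ½Iω² = ½(1+k)Mv² = Mv².
Energy conservation Mgh = ½(1+k)Mv² gives v = √(2gh/(1+k)) = √(2 × 9.8 × 3.82 / 2) = 6.118 m/s.
Then ω = v/R = 6.118 / 0.26 ≈ 23.5 rad/s.

ω ≈ 23.5 rad/s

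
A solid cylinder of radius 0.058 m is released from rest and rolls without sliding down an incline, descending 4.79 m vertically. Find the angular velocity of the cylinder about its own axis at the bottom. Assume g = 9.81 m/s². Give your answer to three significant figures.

Here I = (1/2)MR², so the shape factor k = I/(MR²) = 0.5.
Rolling without slipping gives ω = v/R, so the total kinetic energy is ½Mv² + ½Iω² = ½(1+k)Mv² = (3/4)Mv².
Energy conservation Mgh = ½(1+k)Mv² gives v = √(2gh/(1+k)) = √(2 × 9.81 × 4.79 / 1.5) = 7.915 m/s.
The angular speed follows from ω = v/R = 7.915/0.058 ≈ 136 rad/s.

ω ≈ 136 rad/s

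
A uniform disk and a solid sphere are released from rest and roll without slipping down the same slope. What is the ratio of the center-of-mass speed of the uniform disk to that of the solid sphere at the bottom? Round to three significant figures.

v_ratio ≈ 0.966

Each satisfies Mgh = ½(1+k)Mv² with k = I/(MR²), so v ∝ 1/√(1+k).
For the uniform disk k = 0.5; for the solid sphere k = 0.4.
v₁/v₂ = √((1+k₂)/(1+k₁)) = √(1.4/1.5) ≈ 0.966.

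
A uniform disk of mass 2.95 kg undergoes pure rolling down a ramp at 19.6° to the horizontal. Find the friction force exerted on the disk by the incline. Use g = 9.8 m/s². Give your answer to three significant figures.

Here I = (1/2)MR², so the shape factor k = I/(MR²) = 0.5.
Along the incline Mg sinθ − f = Ma, and torque about the center fR = Iα = kMR²(a/R) gives f = kMa.
Combining, a = g sinθ/(1+k) and f = kMa = kMg sinθ/(1+k).
f = 0.5 × 2.95 × 9.8 × sin19.6° / 1.5 ≈ 3.23 N.

f ≈ 3.23 N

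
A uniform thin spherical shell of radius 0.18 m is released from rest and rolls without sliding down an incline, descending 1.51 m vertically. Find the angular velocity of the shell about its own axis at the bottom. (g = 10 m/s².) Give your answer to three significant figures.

ω ≈ 23.6 rad/s

With I = (2/3)MR², the ratio k = I/(MR²) is 2/3.
Since it rolls without slipping, ω = v/R and KE = ½Mv² + ½Iω² = ½(1+k)Mv² = (5/6)Mv².
Energy conservation Mgh = ½(1+k)Mv² gives v = √(2gh/(1+k)) = √(2 × 10 × 1.51 / 1.667) = 4.257 m/s.
The angular speed follows from ω = v/R = 4.257/0.18 ≈ 23.6 rad/s.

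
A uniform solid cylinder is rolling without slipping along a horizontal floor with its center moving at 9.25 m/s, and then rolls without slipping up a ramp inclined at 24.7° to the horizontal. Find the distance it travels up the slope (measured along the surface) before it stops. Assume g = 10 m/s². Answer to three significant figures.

For this body I = (1/2)MR², i.e. k = I/(MR²) = 0.5.
Rolling without slipping gives ω = v/R, so the total kinetic energy is ½Mv² + ½Iω² = ½(1+k)Mv² = (3/4)Mv².
Setting this equal to Mgh gives the vertical rise h = (1+k)v₀²/(2g) = 1.5×9.25²/(2×10) = 6.417 m.
The distance along the slope is d = h/sinθ = 6.417/sin24.7° ≈ 15.4 m.

d ≈ 15.4 m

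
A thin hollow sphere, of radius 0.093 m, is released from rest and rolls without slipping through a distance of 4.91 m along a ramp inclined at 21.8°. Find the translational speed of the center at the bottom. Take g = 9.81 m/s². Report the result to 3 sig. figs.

v ≈ 4.63 m/s

With I = (2/3)MR², the ratio k = I/(MR²) is 2/3.
Rolling without slipping gives ω = v/R, so the total kinetic energy is ½Mv² + ½Iω² = ½(1+k)Mv² = (5/6)Mv².
The vertical drop is h = L sinθ = 4.91 × sin21.8° = 1.823 m.
Setting Mgh = (5/6)Mv² gives v = √(2gh/(1+k)) = √(2·9.81·1.823/1.667) ≈ 4.63 m/s.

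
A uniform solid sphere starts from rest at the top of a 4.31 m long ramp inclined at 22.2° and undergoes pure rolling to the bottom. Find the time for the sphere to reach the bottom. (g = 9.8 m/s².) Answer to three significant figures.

t ≈ 1.81 s

For this body I = (2/5)MR², i.e. k = I/(MR²) = 0.4.
Along the incline Mg sinθ − f = Ma, and torque about the center fR = Iα = kMR²(a/R) gives f = kMa.
Hence a = g sinθ/(1+k) = 9.8×sin22.2°/1.4 = 2.645 m/s².
With constant a from rest, t = √(2L/a) = √(2·4.31/2.645) ≈ 1.81 s.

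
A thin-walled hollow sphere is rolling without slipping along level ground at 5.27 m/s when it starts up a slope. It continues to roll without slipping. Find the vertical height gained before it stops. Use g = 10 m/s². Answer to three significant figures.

Here I = (2/3)MR², so the shape factor k = I/(MR²) = 2/3.
The rolling condition ω = v/R makes the rotational term ½I(v/R)² = ½kMv², so KE_total = ½(1+k)Mv² = (5/6)Mv².
All of this converts to potential energy at the highest point: (5/6)Mv₀² = Mgh.
Thus h = (1+k)v₀²/(2g) = 1.667 × 5.27² / (2 × 10) ≈ 2.31 m.

h ≈ 2.31 m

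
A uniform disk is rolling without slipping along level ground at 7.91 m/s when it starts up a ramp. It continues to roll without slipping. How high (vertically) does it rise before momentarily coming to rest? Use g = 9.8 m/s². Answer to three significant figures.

h ≈ 4.79 m

The moment of inertia is (1/2)MR², giving k ≡ I/(MR²) = 0.5.
Pure rolling means v = ωR; then KE = ½Mv² + ½I(v/R)² = ½(1+k)Mv² = (3/4)Mv².
At the top the kinetic energy is zero, so (3/4)Mv₀² = Mgh.
Thus h = (1+k)v₀²/(2g) = 1.5 × 7.91² / (2 × 9.8) ≈ 4.79 m.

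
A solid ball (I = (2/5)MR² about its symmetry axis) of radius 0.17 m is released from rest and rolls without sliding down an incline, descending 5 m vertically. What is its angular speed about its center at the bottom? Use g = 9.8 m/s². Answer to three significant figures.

ω ≈ 49.2 rad/s

With I = (2/5)MR², the ratio k = I/(MR²) is 0.4.
Rolling without slipping gives ω = v/R, so the total kinetic energy is ½Mv² + ½Iω² = ½(1+k)Mv² = (7/10)Mv².
Energy conservation Mgh = ½(1+k)Mv² gives v = √(2gh/(1+k)) = √(2 × 9.8 × 5 / 1.4) = 8.367 m/s.
The angular speed follows from ω = v/R = 8.367/0.17 ≈ 49.2 rad/s.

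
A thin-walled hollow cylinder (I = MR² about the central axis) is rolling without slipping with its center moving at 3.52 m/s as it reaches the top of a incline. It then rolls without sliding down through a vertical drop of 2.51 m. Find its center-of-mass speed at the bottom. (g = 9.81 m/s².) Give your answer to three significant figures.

With I = MR², the ratio k = I/(MR²) is 1.
Pure rolling means v = ωR; then KE = ½Mv² + ½I(v/R)² = ½(1+k)Mv² = Mv².
Energy conservation: Mv₀² + Mgh = Mv², so v² = v₀² + 2gh/(1+k).
v = √(3.52² + 2×9.81×2.51/2) = √37.01 ≈ 6.08 m/s.

v ≈ 6.08 m/s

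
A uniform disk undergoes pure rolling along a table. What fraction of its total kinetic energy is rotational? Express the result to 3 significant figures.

fraction ≈ 0.333

Here I = (1/2)MR², so the shape factor k = I/(MR²) = 0.5.
Since ω = v/R, the translational part is ½Mv² and the rotational part is ½I(v/R)² = ½kMv²; the total is ½(1+k)Mv².
The rotational fraction is therefore k/(1+k) = 0.5/1.5 ≈ 0.333.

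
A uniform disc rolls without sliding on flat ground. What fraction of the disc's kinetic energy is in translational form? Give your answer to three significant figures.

fraction ≈ 0.667

For this body I = (1/2)MR², i.e. k = I/(MR²) = 0.5.
Since ω = v/R, the translational part is ½Mv² and the rotational part is ½I(v/R)² = ½kMv²; the total is ½(1+k)Mv².
The translational fraction is therefore 1/(1+k) = 1/1.5 ≈ 0.667.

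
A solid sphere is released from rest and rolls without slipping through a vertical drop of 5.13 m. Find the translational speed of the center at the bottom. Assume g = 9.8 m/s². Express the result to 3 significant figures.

Here I = (2/5)MR², so the shape factor k = I/(MR²) = 0.4.
Pure rolling means v = ωR; then KE = ½Mv² + ½I(v/R)² = ½(1+k)Mv² = (7/10)Mv².
Energy conservation: Mgh = (7/10)Mv², so v = √(2gh/(1+k)) = √(2 × 9.8 × 5.13 / 1.4) ≈ 8.47 m/s.

v ≈ 8.47 m/s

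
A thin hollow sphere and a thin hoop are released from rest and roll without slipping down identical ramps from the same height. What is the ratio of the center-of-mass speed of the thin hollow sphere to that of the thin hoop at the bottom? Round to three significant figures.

v_ratio ≈ 1.10

Each satisfies Mgh = ½(1+k)Mv² with k = I/(MR²), so v ∝ 1/√(1+k).
For the thin hollow sphere k = 2/3; for the thin hoop k = 1.
v₁/v₂ = √((1+k₂)/(1+k₁)) = √(2/1.667) ≈ 1.10.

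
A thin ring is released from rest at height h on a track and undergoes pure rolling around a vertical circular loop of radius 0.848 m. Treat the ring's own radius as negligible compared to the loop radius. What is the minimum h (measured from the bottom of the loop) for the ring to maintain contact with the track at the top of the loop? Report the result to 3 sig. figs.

h_min ≈ 2.54 m

With I = MR², the ratio k = I/(MR²) is 1.
At the top, contact is just lost when gravity alone supplies the centripetal force: Mg = Mv_top²/r, i.e. v_top² = gr.
With ω = v/R, the kinetic energy at speed v is ½(1+k)Mv² = Mv².
Energy conservation from release (height h) to the top (height 2r): Mgh = Mg(2r) + M·gr.
Thus h_min = 2r + (1+k)r/2 = r(2 + 2/2) = 0.848 × 3 ≈ 2.54 m.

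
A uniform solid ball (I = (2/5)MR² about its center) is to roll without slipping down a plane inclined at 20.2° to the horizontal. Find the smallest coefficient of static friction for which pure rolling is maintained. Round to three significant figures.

With I = (2/5)MR², the ratio k = I/(MR²) is 0.4.
Along the incline Mg sinθ − f = Ma, and torque about the center fR = Iα = kMR²(a/R) gives f = kMa.
These give a = g sinθ/(1+k) and the required friction f = kMg sinθ/(1+k).
The normal force is N = Mg cosθ, so μ_min = f/N = k tanθ/(1+k).
μ_min = 0.4 × tan20.2° / 1.4 ≈ 0.105.

μ_min ≈ 0.105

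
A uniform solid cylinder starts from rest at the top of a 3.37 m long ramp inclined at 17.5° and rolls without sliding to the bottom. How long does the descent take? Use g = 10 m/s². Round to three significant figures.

t ≈ 1.83 s

Here I = (1/2)MR², so the shape factor k = I/(MR²) = 0.5.
Translational: Mg sinθ − f = Ma. Rotational about the CM: fR = Iα = kMRa, so f = kMa.
Hence a = g sinθ/(1+k) = 10×sin17.5°/1.5 = 2.005 m/s².
With constant a from rest, t = √(2L/a) = √(2·3.37/2.005) ≈ 1.83 s.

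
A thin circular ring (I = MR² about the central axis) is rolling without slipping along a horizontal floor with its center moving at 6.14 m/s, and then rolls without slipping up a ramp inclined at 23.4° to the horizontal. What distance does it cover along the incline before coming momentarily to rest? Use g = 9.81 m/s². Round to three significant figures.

d ≈ 9.68 m

With I = MR², the ratio k = I/(MR²) is 1.
Pure rolling means v = ωR; then KE = ½Mv² + ½I(v/R)² = ½(1+k)Mv² = Mv².
Setting this equal to Mgh gives the vertical rise h = (1+k)v₀²/(2g) = 2×6.14²/(2×9.81) = 3.843 m.
Along the incline, d = h/sinθ = 3.843/sin23.4° ≈ 9.68 m.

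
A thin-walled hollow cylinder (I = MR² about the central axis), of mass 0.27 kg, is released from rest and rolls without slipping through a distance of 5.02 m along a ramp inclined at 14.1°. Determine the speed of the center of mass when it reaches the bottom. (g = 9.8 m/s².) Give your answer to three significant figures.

v ≈ 3.46 m/s

With I = MR², the ratio k = I/(MR²) is 1.
The rolling condition ω = v/R makes the rotational term ½I(v/R)² = ½kMv², so KE_total = ½(1+k)Mv² = Mv².
The vertical drop is h = L sinθ = 5.02 × sin14.1° = 1.223 m.
Energy conservation: Mgh = Mv², so v = √(2gh/(1+k)) = √(2 × 9.8 × 1.223 / 2) ≈ 3.46 m/s.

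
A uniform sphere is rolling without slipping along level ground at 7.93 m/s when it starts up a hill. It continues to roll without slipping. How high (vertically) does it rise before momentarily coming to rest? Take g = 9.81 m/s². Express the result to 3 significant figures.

h ≈ 4.49 m

The moment of inertia is (2/5)MR², giving k ≡ I/(MR²) = 0.4.
The rolling condition ω = v/R makes the rotational term ½I(v/R)² = ½kMv², so KE_total = ½(1+k)Mv² = (7/10)Mv².
All of this converts to potential energy at the highest point: (7/10)Mv₀² = Mgh.
Thus h = (1+k)v₀²/(2g) = 1.4 × 7.93² / (2 × 9.81) ≈ 4.49 m.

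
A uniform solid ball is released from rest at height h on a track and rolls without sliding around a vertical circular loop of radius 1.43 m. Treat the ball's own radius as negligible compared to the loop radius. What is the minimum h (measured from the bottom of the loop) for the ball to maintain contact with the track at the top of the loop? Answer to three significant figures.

h_min ≈ 3.86 m

Here I = (2/5)MR², so the shape factor k = I/(MR²) = 0.4.
At the top, contact is just lost when gravity alone supplies the centripetal force: Mg = Mv_top²/r, i.e. v_top² = gr.
With ω = v/R, the kinetic energy at speed v is ½(1+k)Mv² = (7/10)Mv².
Energy conservation from release (height h) to the top (height 2r): Mgh = Mg(2r) + (7/10)M·gr.
Thus h_min = 2r + (1+k)r/2 = r(2 + 1.4/2) = 1.43 × 2.7 ≈ 3.86 m.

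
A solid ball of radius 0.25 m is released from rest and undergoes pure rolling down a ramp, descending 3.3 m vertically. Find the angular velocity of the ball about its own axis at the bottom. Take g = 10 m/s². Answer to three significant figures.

ω ≈ 27.5 rad/s

The moment of inertia is (2/5)MR², giving k ≡ I/(MR²) = 0.4.
Since it rolls without slipping, ω = v/R and KE = ½Mv² + ½Iω² = ½(1+k)Mv² = (7/10)Mv².
Energy conservation Mgh = ½(1+k)Mv² gives v = √(2gh/(1+k)) = √(2 × 10 × 3.3 / 1.4) = 6.866 m/s.
Then ω = v/R = 6.866 / 0.25 ≈ 27.5 rad/s.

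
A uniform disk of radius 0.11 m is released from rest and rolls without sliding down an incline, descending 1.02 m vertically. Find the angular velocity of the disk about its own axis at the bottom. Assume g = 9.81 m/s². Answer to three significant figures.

ω ≈ 33.2 rad/s

Here I = (1/2)MR², so the shape factor k = I/(MR²) = 0.5.
Since it rolls without slipping, ω = v/R and KE = ½Mv² + ½Iω² = ½(1+k)Mv² = (3/4)Mv².
Energy conservation Mgh = ½(1+k)Mv² gives v = √(2gh/(1+k)) = √(2 × 9.81 × 1.02 / 1.5) = 3.653 m/s.
The angular speed follows from ω = v/R = 3.653/0.11 ≈ 33.2 rad/s.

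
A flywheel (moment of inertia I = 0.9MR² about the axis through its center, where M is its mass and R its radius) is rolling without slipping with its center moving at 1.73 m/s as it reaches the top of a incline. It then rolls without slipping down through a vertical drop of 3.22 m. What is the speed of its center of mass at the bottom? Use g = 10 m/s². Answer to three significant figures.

v ≈ 6.07 m/s

Here I = 0.9MR², so the shape factor k = I/(MR²) = 0.9.
Pure rolling means v = ωR; then KE = ½Mv² + ½I(v/R)² = ½(1+k)Mv² = (19/20)Mv².
Conserving energy between top and bottom: (19/20)Mv² = (19/20)Mv₀² + Mgh, hence v² = v₀² + 2gh/(1+k).
v = √(1.73² + 2×10×3.22/1.9) = √36.89 ≈ 6.07 m/s.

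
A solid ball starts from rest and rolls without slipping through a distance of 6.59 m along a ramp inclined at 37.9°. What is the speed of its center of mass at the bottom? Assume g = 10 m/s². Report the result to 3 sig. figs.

With I = (2/5)MR², the ratio k = I/(MR²) is 0.4.
Since it rolls without slipping, ω = v/R and KE = ½Mv² + ½Iω² = ½(1+k)Mv² = (7/10)Mv².
The vertical drop is h = L sinθ = 6.59 × sin37.9° = 4.048 m.
Setting Mgh = (7/10)Mv² gives v = √(2gh/(1+k)) = √(2·10·4.048/1.4) ≈ 7.60 m/s.

v ≈ 7.60 m/s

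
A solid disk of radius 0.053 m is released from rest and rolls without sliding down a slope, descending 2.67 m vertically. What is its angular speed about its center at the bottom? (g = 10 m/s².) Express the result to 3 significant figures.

ω ≈ 113 rad/s

The moment of inertia is (1/2)MR², giving k ≡ I/(MR²) = 0.5.
Since it rolls without slipping, ω = v/R and KE = ½Mv² + ½Iω² = ½(1+k)Mv² = (3/4)Mv².
Energy conservation Mgh = ½(1+k)Mv² gives v = √(2gh/(1+k)) = √(2 × 10 × 2.67 / 1.5) = 5.967 m/s.
Then ω = v/R = 5.967 / 0.053 ≈ 113 rad/s.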